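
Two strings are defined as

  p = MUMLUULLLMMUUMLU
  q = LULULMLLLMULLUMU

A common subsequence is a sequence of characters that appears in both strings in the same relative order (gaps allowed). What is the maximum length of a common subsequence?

Taking U (p #2, q #2), L (p #4, q #3), U (p #5, q #4), L (p #7, q #7), L (p #8, q #8), L (p #9, q #9), M (p #11, q #10), U (p #12, q #11), U (p #13, q #14), M (p #14, q #15), U (p #16, q #16) gives a common subsequence of length 11. Since dp[16][16] = 11, nothing longer is possible.

11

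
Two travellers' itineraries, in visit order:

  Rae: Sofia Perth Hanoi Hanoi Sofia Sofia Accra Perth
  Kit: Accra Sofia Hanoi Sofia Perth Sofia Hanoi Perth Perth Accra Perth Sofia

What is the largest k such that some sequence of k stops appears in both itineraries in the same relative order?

Taking Sofia (Rae #1, Kit #2) → Hanoi (Rae #4, Kit #3) → Sofia (Rae #5, Kit #4) → Sofia (Rae #6, Kit #6) → Accra (Rae #7, Kit #10) → Perth (Rae #8, Kit #11) gives a common subsequence of length 6. The LCS DP gives dp[8][12] = 6, so this is optimal.

6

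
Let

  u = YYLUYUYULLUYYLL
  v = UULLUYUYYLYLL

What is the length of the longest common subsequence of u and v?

Pick L (u #3, v #4), U (u #4, v #5), Y (u #5, v #6), U (u #6, v #7), Y (u #7, v #9), L (u #10, v #10), Y (u #13, v #11), L (u #14, v #12), L (u #15, v #13); all 9 characters appear in both, in order. The LCS DP gives dp[15][13] = 9, so this is optimal.

9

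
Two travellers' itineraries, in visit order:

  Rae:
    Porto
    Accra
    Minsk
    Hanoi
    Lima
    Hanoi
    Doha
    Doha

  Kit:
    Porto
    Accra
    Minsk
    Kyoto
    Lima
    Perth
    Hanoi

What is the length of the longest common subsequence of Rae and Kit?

5

Taking Porto (Rae #1, Kit #1) → Accra (Rae #2, Kit #2) → Minsk (Rae #3, Kit #3) → Lima (Rae #5, Kit #5) → Hanoi (Rae #6, Kit #7) gives a common subsequence of length 5. dp[8][7] = 5 confirms this is the maximum.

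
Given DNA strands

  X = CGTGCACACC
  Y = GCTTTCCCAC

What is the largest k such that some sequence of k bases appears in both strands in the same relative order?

6

Pick C (X #1, Y #2), T (X #3, Y #5), C (X #5, Y #7), C (X #7, Y #8), A (X #8, Y #9), C (X #10, Y #10); all 6 bases appear in both, in order, and the DP table's final entry dp[10][10] is also 6, so no common subsequence is longer.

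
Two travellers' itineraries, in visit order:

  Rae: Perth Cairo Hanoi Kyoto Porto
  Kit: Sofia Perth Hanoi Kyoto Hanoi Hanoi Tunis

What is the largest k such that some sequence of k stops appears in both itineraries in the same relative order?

Taking Perth at Rae[1]=Kit[2], then Hanoi at Rae[3]=Kit[3], then Kyoto at Rae[4]=Kit[4] gives a common subsequence of length 3. Since dp[5][7] = 3, nothing longer is possible.

3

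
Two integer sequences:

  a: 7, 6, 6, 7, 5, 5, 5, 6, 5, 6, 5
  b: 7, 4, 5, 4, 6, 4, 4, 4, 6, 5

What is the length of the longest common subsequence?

Let dp[i][j] be the LCS length of the first i values of a and the first j values of b. dp[i][j] = dp[i-1][j-1]+1 when the i-th and j-th values match, else max(dp[i-1][j], dp[i][j-1]).
    ·  7  4  5  4  6  4  4  4  6  5
 ·  0  0  0  0  0  0  0  0  0  0  0
 7  0  1  1  1  1  1  1  1  1  1  1
 6  0  1  1  1  1  2  2  2  2  2  2
 6  0  1  1  1  1  2  2  2  2  3  3
 7  0  1  1  1  1  2  2  2  2  3  3
 5  0  1  1  2  2  2  2  2  2  3  4
 5  0  1  1  2  2  2  2  2  2  3  4
 5  0  1  1  2  2  2  2  2  2  3  4
 6  0  1  1  2  2  3  3  3  3  3  4
 5  0  1  1  2  2  3  3  3  3  3  4
 6  0  1  1  2  2  3  3  3  3  4  4
 5  0  1  1  2  2  3  3  3  3  4  5
dp[11][10] = 5. One LCS (by backtracking along matches): 7, 5, 6, 6, 5.

5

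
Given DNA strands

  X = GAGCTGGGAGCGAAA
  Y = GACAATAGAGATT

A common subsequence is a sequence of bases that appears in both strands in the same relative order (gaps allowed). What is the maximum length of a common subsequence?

8

One common subsequence of length 8: G (X #1, Y #1) → A (X #2, Y #2) → C (X #4, Y #3) → T (X #5, Y #6) → G (X #8, Y #8) → A (X #9, Y #9) → G (X #12, Y #10) → A (X #13, Y #11). Since dp[15][13] = 8, nothing longer is possible.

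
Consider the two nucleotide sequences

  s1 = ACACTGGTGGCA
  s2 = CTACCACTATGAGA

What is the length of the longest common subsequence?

9

Pick A at s1[1]=s2[3] → C at s1[2]=s2[5] → A at s1[3]=s2[6] → C at s1[4]=s2[7] → T at s1[5]=s2[8] → T at s1[8]=s2[10] → G at s1[9]=s2[11] → G at s1[10]=s2[13] → A at s1[12]=s2[14]; all 9 bases appear in both, in order, and the DP table's final entry dp[12][14] is also 9, so no common subsequence is longer.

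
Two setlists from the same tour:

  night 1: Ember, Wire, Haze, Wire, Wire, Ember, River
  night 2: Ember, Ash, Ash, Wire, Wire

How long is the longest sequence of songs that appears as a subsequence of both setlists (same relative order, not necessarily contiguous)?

Taking Ember [1,1] → Wire [4,4] → Wire [5,5] gives a common subsequence of length 3. The LCS DP gives dp[7][5] = 3, so this is optimal.

3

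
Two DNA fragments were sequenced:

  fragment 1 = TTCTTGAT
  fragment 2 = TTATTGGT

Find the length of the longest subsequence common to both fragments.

6

Let dp[i][j] be the LCS length of the first i bases of fragment 1 and the first j bases of fragment 2. dp[i][j] = dp[i-1][j-1]+1 when the i-th and j-th bases match, else max(dp[i-1][j], dp[i][j-1]).
    ·  T  T  A  T  T  G  G  T
 ·  0  0  0  0  0  0  0  0  0
 T  0  1  1  1  1  1  1  1  1
 T  0  1  2  2  2  2  2  2  2
 C  0  1  2  2  2  2  2  2  2
 T  0  1  2  2  3  3  3  3  3
 T  0  1  2  2  3  4  4  4  4
 G  0  1  2  2  3  4  5  5  5
 A  0  1  2  3  3  4  5  5  5
 T  0  1  2  3  4  4  5  5  6
dp[8][8] = 6. One LCS (by backtracking along matches): TTTTGT.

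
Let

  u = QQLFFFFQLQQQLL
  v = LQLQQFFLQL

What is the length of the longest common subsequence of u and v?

Pick Q (u #1, v #4), Q (u #2, v #5), F (u #6, v #6), F (u #7, v #7), L (u #9, v #8), Q (u #12, v #9), L (u #14, v #10); all 7 characters appear in both, in order. Since dp[14][10] = 7, nothing longer is possible.

7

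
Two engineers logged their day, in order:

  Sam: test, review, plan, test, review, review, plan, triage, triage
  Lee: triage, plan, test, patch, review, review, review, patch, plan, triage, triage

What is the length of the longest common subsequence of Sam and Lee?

7

One common subsequence of length 7: test [1,3] → review [2,5] → review [5,6] → review [6,7] → plan [7,9] → triage [8,10] → triage [9,11]. The LCS DP gives dp[9][11] = 7, so this is optimal.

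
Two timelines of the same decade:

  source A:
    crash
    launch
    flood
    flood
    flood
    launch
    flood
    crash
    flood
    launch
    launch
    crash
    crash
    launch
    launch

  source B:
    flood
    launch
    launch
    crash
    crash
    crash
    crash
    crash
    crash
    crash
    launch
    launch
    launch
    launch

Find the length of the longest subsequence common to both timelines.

Pick launch [2,2], launch [6,3], crash [8,10], launch [10,11], launch [11,12], launch [14,13], launch [15,14]; all 7 events appear in both, in order. dp[15][14] = 7 confirms this is the maximum.

7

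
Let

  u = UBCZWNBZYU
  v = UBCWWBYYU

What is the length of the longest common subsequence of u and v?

7

Let dp[i][j] be the LCS length of the first i characters of u and the first j characters of v. dp[i][j] = dp[i-1][j-1]+1 when the i-th and j-th characters match, else max(dp[i-1][j], dp[i][j-1]).
    ·  U  B  C  W  W  B  Y  Y  U
 ·  0  0  0  0  0  0  0  0  0  0
 U  0  1  1  1  1  1  1  1  1  1
 B  0  1  2  2  2  2  2  2  2  2
 C  0  1  2  3  3  3  3  3  3  3
 Z  0  1  2  3  3  3  3  3  3  3
 W  0  1  2  3  4  4  4  4  4  4
 N  0  1  2  3  4  4  4  4  4  4
 B  0  1  2  3  4  4  5  5  5  5
 Z  0  1  2  3  4  4  5  5  5  5
 Y  0  1  2  3  4  4  5  6  6  6
 U  0  1  2  3  4  4  5  6  6  7
dp[10][9] = 7. One LCS (by backtracking along matches): UBCWBYU.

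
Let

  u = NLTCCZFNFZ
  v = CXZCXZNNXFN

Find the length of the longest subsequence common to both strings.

5

Let dp[i][j] be the LCS length of the first i characters of u and the first j characters of v. dp[i][j] = dp[i-1][j-1]+1 when the i-th and j-th characters match, else max(dp[i-1][j], dp[i][j-1]).
    ·  C  X  Z  C  X  Z  N  N  X  F  N
 ·  0  0  0  0  0  0  0  0  0  0  0  0
 N  0  0  0  0  0  0  0  1  1  1  1  1
 L  0  0  0  0  0  0  0  1  1  1  1  1
 T  0  0  0  0  0  0  0  1  1  1  1  1
 C  0  1  1  1  1  1  1  1  1  1  1  1
 C  0  1  1  1  2  2  2  2  2  2  2  2
 Z  0  1  1  2  2  2  3  3  3  3  3  3
 F  0  1  1  2  2  2  3  3  3  3  4  4
 N  0  1  1  2  2  2  3  4  4  4  4  5
 F  0  1  1  2  2  2  3  4  4  4  5  5
 Z  0  1  1  2  2  2  3  4  4  4  5  5
dp[10][11] = 5. One LCS (by backtracking along matches): CCZFN.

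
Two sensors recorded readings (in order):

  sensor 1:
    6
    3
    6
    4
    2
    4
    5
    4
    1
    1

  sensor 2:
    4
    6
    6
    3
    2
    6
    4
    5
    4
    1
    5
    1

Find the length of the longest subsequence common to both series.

Pick 6 (sensor 1 #1, sensor 2 #3), then 3 (sensor 1 #2, sensor 2 #4), then 6 (sensor 1 #3, sensor 2 #6), then 4 (sensor 1 #6, sensor 2 #7), then 5 (sensor 1 #7, sensor 2 #8), then 4 (sensor 1 #8, sensor 2 #9), then 1 (sensor 1 #9, sensor 2 #10), then 1 (sensor 1 #10, sensor 2 #12); all 8 values appear in both, in order, and the DP table's final entry dp[10][12] is also 8, so no common subsequence is longer.

8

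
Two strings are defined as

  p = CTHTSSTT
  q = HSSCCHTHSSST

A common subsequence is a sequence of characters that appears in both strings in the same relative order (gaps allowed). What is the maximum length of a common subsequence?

Taking C at p[1]=q[5], T at p[2]=q[7], H at p[3]=q[8], S at p[5]=q[10], S at p[6]=q[11], T at p[8]=q[12] gives a common subsequence of length 6, and the DP table's final entry dp[8][12] is also 6, so no common subsequence is longer.

6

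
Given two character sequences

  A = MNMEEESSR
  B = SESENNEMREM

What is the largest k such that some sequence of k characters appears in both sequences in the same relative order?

Taking E at A[4]=B[2]; then E at A[5]=B[4]; then E at A[6]=B[7]; then R at A[9]=B[9] gives a common subsequence of length 4. Since dp[9][11] = 4, nothing longer is possible.

4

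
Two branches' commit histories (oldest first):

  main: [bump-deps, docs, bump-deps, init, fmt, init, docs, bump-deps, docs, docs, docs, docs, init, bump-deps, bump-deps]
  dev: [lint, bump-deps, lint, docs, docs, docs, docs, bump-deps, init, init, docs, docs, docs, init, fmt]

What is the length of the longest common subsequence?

Pick bump-deps at main[1]=dev[2], then docs at main[2]=dev[7], then bump-deps at main[3]=dev[8], then init at main[4]=dev[9], then init at main[6]=dev[10], then docs at main[10]=dev[11], then docs at main[11]=dev[12], then docs at main[12]=dev[13], then init at main[13]=dev[14]; all 9 commits appear in both, in order, and the DP table's final entry dp[15][15] is also 9, so no common subsequence is longer.

9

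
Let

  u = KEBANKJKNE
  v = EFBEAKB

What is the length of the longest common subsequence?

Let dp[i][j] be the LCS length of the first i characters of u and the first j characters of v. dp[i][j] = dp[i-1][j-1]+1 when the i-th and j-th characters match, else max(dp[i-1][j], dp[i][j-1]).
    ·  E  F  B  E  A  K  B
 ·  0  0  0  0  0  0  0  0
 K  0  0  0  0  0  0  1  1
 E  0  1  1  1  1  1  1  1
 B  0  1  1  2  2  2  2  2
 A  0  1  1  2  2  3  3  3
 N  0  1  1  2  2  3  3  3
 K  0  1  1  2  2  3  4  4
 J  0  1  1  2  2  3  4  4
 K  0  1  1  2  2  3  4  4
 N  0  1  1  2  2  3  4  4
 E  0  1  1  2  3  3  4  4
dp[10][7] = 4. One LCS (by backtracking along matches): EBAK.

4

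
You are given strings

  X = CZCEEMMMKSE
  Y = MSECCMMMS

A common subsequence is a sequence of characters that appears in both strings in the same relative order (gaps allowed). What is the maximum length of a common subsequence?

Pick C (X #1, Y #4), C (X #3, Y #5), M (X #6, Y #6), M (X #7, Y #7), M (X #8, Y #8), S (X #10, Y #9); all 6 characters appear in both, in order. The LCS DP gives dp[11][9] = 6, so this is optimal.

6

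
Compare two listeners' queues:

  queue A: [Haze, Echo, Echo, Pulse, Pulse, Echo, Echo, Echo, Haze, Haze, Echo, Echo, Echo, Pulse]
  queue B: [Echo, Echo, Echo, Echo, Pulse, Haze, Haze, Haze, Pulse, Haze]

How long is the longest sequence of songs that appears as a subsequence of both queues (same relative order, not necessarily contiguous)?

7

One common subsequence of length 7: Echo at queue A[2]=queue B[1], then Echo at queue A[3]=queue B[2], then Echo at queue A[6]=queue B[3], then Echo at queue A[7]=queue B[4], then Haze at queue A[9]=queue B[7], then Haze at queue A[10]=queue B[8], then Pulse at queue A[14]=queue B[9]. The LCS DP gives dp[14][10] = 7, so this is optimal.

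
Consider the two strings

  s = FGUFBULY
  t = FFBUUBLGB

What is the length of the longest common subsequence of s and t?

5

Let dp[i][j] be the LCS length of the first i characters of s and the first j characters of t. dp[i][j] = dp[i-1][j-1]+1 when the i-th and j-th characters match, else max(dp[i-1][j], dp[i][j-1]).
    ·  F  F  B  U  U  B  L  G  B
 ·  0  0  0  0  0  0  0  0  0  0
 F  0  1  1  1  1  1  1  1  1  1
 G  0  1  1  1  1  1  1  1  2  2
 U  0  1  1  1  2  2  2  2  2  2
 F  0  1  2  2  2  2  2  2  2  2
 B  0  1  2  3  3  3  3  3  3  3
 U  0  1  2  3  4  4  4  4  4  4
 L  0  1  2  3  4  4  4  5  5  5
 Y  0  1  2  3  4  4  4  5  5  5
dp[8][9] = 5. One LCS (by backtracking along matches): FFBUL.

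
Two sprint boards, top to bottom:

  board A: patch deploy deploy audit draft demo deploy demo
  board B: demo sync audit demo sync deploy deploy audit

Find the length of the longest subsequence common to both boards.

3

One common subsequence of length 3: deploy (board A #2, board B #6) → deploy (board A #3, board B #7) → audit (board A #4, board B #8). dp[8][8] = 3 confirms this is the maximum.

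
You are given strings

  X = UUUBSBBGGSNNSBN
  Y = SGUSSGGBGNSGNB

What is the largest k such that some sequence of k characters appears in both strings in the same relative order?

7

Taking U at X[1]=Y[3]; then S at X[5]=Y[5]; then B at X[7]=Y[8]; then G at X[8]=Y[9]; then G at X[9]=Y[12]; then N at X[12]=Y[13]; then B at X[14]=Y[14] gives a common subsequence of length 7. The LCS DP gives dp[15][14] = 7, so this is optimal.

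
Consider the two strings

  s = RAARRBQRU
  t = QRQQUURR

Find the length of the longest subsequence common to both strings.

3

Let dp[i][j] be the LCS length of the first i characters of s and the first j characters of t. dp[i][j] = dp[i-1][j-1]+1 when the i-th and j-th characters match, else max(dp[i-1][j], dp[i][j-1]).
    ·  Q  R  Q  Q  U  U  R  R
 ·  0  0  0  0  0  0  0  0  0
 R  0  0  1  1  1  1  1  1  1
 A  0  0  1  1  1  1  1  1  1
 A  0  0  1  1  1  1  1  1  1
 R  0  0  1  1  1  1  1  2  2
 R  0  0  1  1  1  1  1  2  3
 B  0  0  1  1  1  1  1  2  3
 Q  0  1  1  2  2  2  2  2  3
 R  0  1  2  2  2  2  2  3  3
 U  0  1  2  2  2  3  3  3  3
dp[9][8] = 3. One LCS (by backtracking along matches): RRR.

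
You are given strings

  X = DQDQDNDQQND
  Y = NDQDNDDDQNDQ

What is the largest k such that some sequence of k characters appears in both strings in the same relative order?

8

Taking D (X #1, Y #2), Q (X #2, Y #3), D (X #3, Y #6), D (X #5, Y #7), D (X #7, Y #8), Q (X #9, Y #9), N (X #10, Y #10), D (X #11, Y #11) gives a common subsequence of length 8, and the DP table's final entry dp[11][12] is also 8, so no common subsequence is longer.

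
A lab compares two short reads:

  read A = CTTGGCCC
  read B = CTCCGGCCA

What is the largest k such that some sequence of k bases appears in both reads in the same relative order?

6

Match C (read A #1, read B #1); then T (read A #2, read B #2); then G (read A #4, read B #5); then G (read A #5, read B #6); then C (read A #6, read B #7); then C (read A #7, read B #8) — 6 bases in the same relative order in both. The LCS DP gives dp[8][9] = 6, so this is optimal.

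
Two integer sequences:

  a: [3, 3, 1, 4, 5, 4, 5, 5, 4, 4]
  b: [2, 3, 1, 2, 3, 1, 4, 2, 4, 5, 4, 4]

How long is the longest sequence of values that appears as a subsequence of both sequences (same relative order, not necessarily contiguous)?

8

Let dp[i][j] be the LCS length of the first i values of a and the first j values of b. dp[i][j] = dp[i-1][j-1]+1 when the i-th and j-th values match, else max(dp[i-1][j], dp[i][j-1]).
    ·  2  3  1  2  3  1  4  2  4  5  4  4
 ·  0  0  0  0  0  0  0  0  0  0  0  0  0
 3  0  0  1  1  1  1  1  1  1  1  1  1  1
 3  0  0  1  1  1  2  2  2  2  2  2  2  2
 1  0  0  1  2  2  2  3  3  3  3  3  3  3
 4  0  0  1  2  2  2  3  4  4  4  4  4  4
 5  0  0  1  2  2  2  3  4  4  4  5  5  5
 4  0  0  1  2  2  2  3  4  4  5  5  6  6
 5  0  0  1  2  2  2  3  4  4  5  6  6  6
 5  0  0  1  2  2  2  3  4  4  5  6  6  6
 4  0  0  1  2  2  2  3  4  4  5  6  7  7
 4  0  0  1  2  2  2  3  4  4  5  6  7  8
dp[10][12] = 8. One LCS (by backtracking along matches): 3, 3, 1, 4, 4, 5, 4, 4.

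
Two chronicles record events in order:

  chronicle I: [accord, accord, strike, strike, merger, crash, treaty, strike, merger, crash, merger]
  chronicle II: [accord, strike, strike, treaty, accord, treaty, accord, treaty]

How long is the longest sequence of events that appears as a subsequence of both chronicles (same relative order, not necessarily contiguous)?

4

One common subsequence of length 4: accord [2,1] → strike [3,2] → strike [4,3] → treaty [7,8]. The LCS DP gives dp[11][8] = 4, so this is optimal.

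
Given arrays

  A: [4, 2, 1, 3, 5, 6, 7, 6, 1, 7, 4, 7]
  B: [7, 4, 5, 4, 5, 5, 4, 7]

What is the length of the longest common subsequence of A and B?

One common subsequence of length 4: 4 [1,4] → 5 [5,6] → 4 [11,7] → 7 [12,8], and the DP table's final entry dp[12][8] is also 4, so no common subsequence is longer.

4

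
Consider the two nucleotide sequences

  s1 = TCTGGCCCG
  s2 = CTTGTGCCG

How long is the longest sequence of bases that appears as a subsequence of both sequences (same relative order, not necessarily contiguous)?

Taking T [1,2] → T [3,3] → G [4,4] → G [5,6] → C [7,7] → C [8,8] → G [9,9] gives a common subsequence of length 7. dp[9][9] = 7 confirms this is the maximum.

7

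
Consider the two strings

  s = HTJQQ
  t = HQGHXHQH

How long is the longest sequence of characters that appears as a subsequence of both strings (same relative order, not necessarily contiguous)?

Taking H at s[1]=t[1], then Q at s[4]=t[2], then Q at s[5]=t[7] gives a common subsequence of length 3. Since dp[5][8] = 3, nothing longer is possible.

3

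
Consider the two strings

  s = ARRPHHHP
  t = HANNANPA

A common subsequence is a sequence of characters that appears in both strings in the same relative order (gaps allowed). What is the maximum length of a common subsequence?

2

Match A (s #1, t #5), P (s #4, t #7) — 2 characters in the same relative order in both, and the DP table's final entry dp[8][8] is also 2, so no common subsequence is longer.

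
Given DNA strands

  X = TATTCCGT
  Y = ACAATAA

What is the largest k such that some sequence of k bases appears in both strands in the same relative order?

3

Pick A at X[2]=Y[1], then C at X[5]=Y[2], then T at X[8]=Y[5]; all 3 bases appear in both, in order. dp[8][7] = 3 confirms this is the maximum.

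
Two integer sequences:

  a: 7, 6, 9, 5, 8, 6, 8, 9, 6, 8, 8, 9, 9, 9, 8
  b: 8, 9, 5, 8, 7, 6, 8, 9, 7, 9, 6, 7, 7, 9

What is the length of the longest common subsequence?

8

Match 9 [3,2] → 5 [4,3] → 8 [5,4] → 6 [6,6] → 8 [7,7] → 9 [8,10] → 6 [9,11] → 9 [14,14] — 8 values in the same relative order in both. The LCS DP gives dp[15][14] = 8, so this is optimal.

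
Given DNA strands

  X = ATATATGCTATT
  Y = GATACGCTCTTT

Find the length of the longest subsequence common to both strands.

8

Taking A at X[1]=Y[2]; then T at X[2]=Y[3]; then A at X[3]=Y[4]; then T at X[6]=Y[8]; then C at X[8]=Y[9]; then T at X[9]=Y[10]; then T at X[11]=Y[11]; then T at X[12]=Y[12] gives a common subsequence of length 8, and the DP table's final entry dp[12][12] is also 8, so no common subsequence is longer.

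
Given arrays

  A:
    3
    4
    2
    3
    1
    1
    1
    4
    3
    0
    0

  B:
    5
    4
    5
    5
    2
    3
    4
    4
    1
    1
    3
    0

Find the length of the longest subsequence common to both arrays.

7

Let dp[i][j] be the LCS length of the first i values of A and the first j values of B. dp[i][j] = dp[i-1][j-1]+1 when the i-th and j-th values match, else max(dp[i-1][j], dp[i][j-1]).
    ·  5  4  5  5  2  3  4  4  1  1  3  0
 ·  0  0  0  0  0  0  0  0  0  0  0  0  0
 3  0  0  0  0  0  0  1  1  1  1  1  1  1
 4  0  0  1  1  1  1  1  2  2  2  2  2  2
 2  0  0  1  1  1  2  2  2  2  2  2  2  2
 3  0  0  1  1  1  2  3  3  3  3  3  3  3
 1  0  0  1  1  1  2  3  3  3  4  4  4  4
 1  0  0  1  1  1  2  3  3  3  4  5  5  5
 1  0  0  1  1  1  2  3  3  3  4  5  5  5
 4  0  0  1  1  1  2  3  4  4  4  5  5  5
 3  0  0  1  1  1  2  3  4  4  4  5  6  6
 0  0  0  1  1  1  2  3  4  4  4  5  6  7
 0  0  0  1  1  1  2  3  4  4  4  5  6  7
dp[11][12] = 7. One LCS (by backtracking along matches): 4, 2, 3, 1, 1, 3, 0.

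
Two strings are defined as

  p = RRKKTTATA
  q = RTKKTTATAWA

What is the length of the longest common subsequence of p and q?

8

Let dp[i][j] be the LCS length of the first i characters of p and the first j characters of q. dp[i][j] = dp[i-1][j-1]+1 when the i-th and j-th characters match, else max(dp[i-1][j], dp[i][j-1]).
    ·  R  T  K  K  T  T  A  T  A  W  A
 ·  0  0  0  0  0  0  0  0  0  0  0  0
 R  0  1  1  1  1  1  1  1  1  1  1  1
 R  0  1  1  1  1  1  1  1  1  1  1  1
 K  0  1  1  2  2  2  2  2  2  2  2  2
 K  0  1  1  2  3  3  3  3  3  3  3  3
 T  0  1  2  2  3  4  4  4  4  4  4  4
 T  0  1  2  2  3  4  5  5  5  5  5  5
 A  0  1  2  2  3  4  5  6  6  6  6  6
 T  0  1  2  2  3  4  5  6  7  7  7  7
 A  0  1  2  2  3  4  5  6  7  8  8  8
dp[9][11] = 8. One LCS (by backtracking along matches): RKKTTATA.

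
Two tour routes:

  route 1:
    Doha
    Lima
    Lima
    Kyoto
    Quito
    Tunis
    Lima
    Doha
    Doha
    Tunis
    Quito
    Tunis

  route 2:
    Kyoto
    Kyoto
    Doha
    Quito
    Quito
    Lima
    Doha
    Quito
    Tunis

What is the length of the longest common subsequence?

6

Taking Doha at route 1[1]=route 2[3], Quito at route 1[5]=route 2[5], Lima at route 1[7]=route 2[6], Doha at route 1[9]=route 2[7], Quito at route 1[11]=route 2[8], Tunis at route 1[12]=route 2[9] gives a common subsequence of length 6, and the DP table's final entry dp[12][9] is also 6, so no common subsequence is longer.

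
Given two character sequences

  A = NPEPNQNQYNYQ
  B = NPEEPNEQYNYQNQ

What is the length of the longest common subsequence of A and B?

10

One common subsequence of length 10: N (A #1, B #1); then P (A #2, B #2); then E (A #3, B #4); then P (A #4, B #5); then N (A #5, B #6); then Q (A #6, B #8); then N (A #7, B #10); then Q (A #8, B #12); then N (A #10, B #13); then Q (A #12, B #14). The LCS DP gives dp[12][14] = 10, so this is optimal.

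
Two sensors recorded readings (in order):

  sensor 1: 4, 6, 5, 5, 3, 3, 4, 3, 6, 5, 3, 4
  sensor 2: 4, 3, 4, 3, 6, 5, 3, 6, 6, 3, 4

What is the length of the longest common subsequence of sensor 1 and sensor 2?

8

Let dp[i][j] be the LCS length of the first i values of sensor 1 and the first j values of sensor 2. dp[i][j] = dp[i-1][j-1]+1 when the i-th and j-th values match, else max(dp[i-1][j], dp[i][j-1]).
    ·  4  3  4  3  6  5  3  6  6  3  4
 ·  0  0  0  0  0  0  0  0  0  0  0  0
 4  0  1  1  1  1  1  1  1  1  1  1  1
 6  0  1  1  1  1  2  2  2  2  2  2  2
 5  0  1  1  1  1  2  3  3  3  3  3  3
 5  0  1  1  1  1  2  3  3  3  3  3  3
 3  0  1  2  2  2  2  3  4  4  4  4  4
 3  0  1  2  2  3  3  3  4  4  4  5  5
 4  0  1  2  3  3  3  3  4  4  4  5  6
 3  0  1  2  3  4  4  4  4  4  4  5  6
 6  0  1  2  3  4  5  5  5  5  5  5  6
 5  0  1  2  3  4  5  6  6  6  6  6  6
 3  0  1  2  3  4  5  6  7  7  7  7  7
 4  0  1  2  3  4  5  6  7  7  7  7  8
dp[12][11] = 8. One LCS (by backtracking along matches): 4, 3, 4, 3, 6, 5, 3, 4.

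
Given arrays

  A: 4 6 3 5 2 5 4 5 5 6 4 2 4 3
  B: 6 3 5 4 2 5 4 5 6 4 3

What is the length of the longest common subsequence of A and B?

10

One common subsequence of length 10: 6 at A[2]=B[1]; then 3 at A[3]=B[2]; then 5 at A[4]=B[3]; then 2 at A[5]=B[5]; then 5 at A[6]=B[6]; then 4 at A[7]=B[7]; then 5 at A[9]=B[8]; then 6 at A[10]=B[9]; then 4 at A[13]=B[10]; then 3 at A[14]=B[11], and the DP table's final entry dp[14][11] is also 10, so no common subsequence is longer.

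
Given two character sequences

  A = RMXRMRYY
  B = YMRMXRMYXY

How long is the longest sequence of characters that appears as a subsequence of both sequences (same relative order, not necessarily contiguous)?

7

Match R (A #1, B #3), then M (A #2, B #4), then X (A #3, B #5), then R (A #4, B #6), then M (A #5, B #7), then Y (A #7, B #8), then Y (A #8, B #10) — 7 characters in the same relative order in both. dp[8][10] = 7 confirms this is the maximum.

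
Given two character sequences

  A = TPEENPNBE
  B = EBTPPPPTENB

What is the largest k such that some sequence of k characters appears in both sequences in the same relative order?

Taking T (A #1, B #3), P (A #2, B #7), E (A #4, B #9), N (A #7, B #10), B (A #8, B #11) gives a common subsequence of length 5. Since dp[9][11] = 5, nothing longer is possible.

5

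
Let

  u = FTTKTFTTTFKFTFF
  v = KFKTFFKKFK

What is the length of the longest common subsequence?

Taking F at u[1]=v[2] → K at u[4]=v[3] → T at u[5]=v[4] → F at u[6]=v[5] → F at u[10]=v[6] → K at u[11]=v[8] → F at u[12]=v[9] gives a common subsequence of length 7, and the DP table's final entry dp[15][10] is also 7, so no common subsequence is longer.

7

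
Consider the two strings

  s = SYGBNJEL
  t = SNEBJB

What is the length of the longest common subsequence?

Pick S at s[1]=t[1], B at s[4]=t[4], J at s[6]=t[5]; all 3 characters appear in both, in order, and the DP table's final entry dp[8][6] is also 3, so no common subsequence is longer.

3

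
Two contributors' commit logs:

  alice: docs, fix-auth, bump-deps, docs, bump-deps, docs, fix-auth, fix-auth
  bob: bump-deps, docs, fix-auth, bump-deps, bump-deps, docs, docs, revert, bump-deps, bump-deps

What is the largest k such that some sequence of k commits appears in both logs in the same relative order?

One common subsequence of length 5: docs (alice #1, bob #2), fix-auth (alice #2, bob #3), bump-deps (alice #3, bob #5), docs (alice #4, bob #7), bump-deps (alice #5, bob #10). The LCS DP gives dp[8][10] = 5, so this is optimal.

5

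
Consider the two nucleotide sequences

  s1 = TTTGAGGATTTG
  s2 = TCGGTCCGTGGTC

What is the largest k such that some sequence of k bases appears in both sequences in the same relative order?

6

One common subsequence of length 6: T [1,1]; then T [2,5]; then T [3,9]; then G [6,10]; then G [7,11]; then T [9,12]. The LCS DP gives dp[12][13] = 6, so this is optimal.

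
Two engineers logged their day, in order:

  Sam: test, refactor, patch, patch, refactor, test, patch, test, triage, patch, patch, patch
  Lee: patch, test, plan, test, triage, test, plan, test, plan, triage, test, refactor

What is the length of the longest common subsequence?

One common subsequence of length 4: test [1,4], test [6,6], test [8,8], triage [9,10]. dp[12][12] = 4 confirms this is the maximum.

4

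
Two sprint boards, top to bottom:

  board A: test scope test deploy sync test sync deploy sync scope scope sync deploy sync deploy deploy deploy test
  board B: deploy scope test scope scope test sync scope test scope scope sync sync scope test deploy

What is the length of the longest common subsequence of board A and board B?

Taking test at board A[1]=board B[3]; then scope at board A[2]=board B[5]; then test at board A[3]=board B[6]; then sync at board A[5]=board B[7]; then test at board A[6]=board B[9]; then scope at board A[10]=board B[10]; then scope at board A[11]=board B[11]; then sync at board A[12]=board B[12]; then sync at board A[14]=board B[13]; then deploy at board A[17]=board B[16] gives a common subsequence of length 10. The LCS DP gives dp[18][16] = 10, so this is optimal.

10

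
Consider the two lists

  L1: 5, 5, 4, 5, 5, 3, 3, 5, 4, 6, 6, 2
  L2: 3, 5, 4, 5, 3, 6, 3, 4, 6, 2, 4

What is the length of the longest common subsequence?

8

Taking 5 at L1[2]=L2[2], 4 at L1[3]=L2[3], 5 at L1[5]=L2[4], 3 at L1[6]=L2[5], 3 at L1[7]=L2[7], 4 at L1[9]=L2[8], 6 at L1[11]=L2[9], 2 at L1[12]=L2[10] gives a common subsequence of length 8. The LCS DP gives dp[12][11] = 8, so this is optimal.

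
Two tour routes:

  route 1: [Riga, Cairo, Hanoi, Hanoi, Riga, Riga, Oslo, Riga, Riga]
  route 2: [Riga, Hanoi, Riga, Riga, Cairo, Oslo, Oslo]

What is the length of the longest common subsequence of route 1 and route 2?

5

Taking Riga [1,1], Hanoi [4,2], Riga [5,3], Riga [6,4], Oslo [7,7] gives a common subsequence of length 5. Since dp[9][7] = 5, nothing longer is possible.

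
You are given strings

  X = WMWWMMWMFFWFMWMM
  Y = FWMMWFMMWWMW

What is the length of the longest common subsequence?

9

One common subsequence of length 9: W at X[1]=Y[2], then M at X[2]=Y[4], then W at X[3]=Y[5], then M at X[5]=Y[7], then M at X[6]=Y[8], then W at X[7]=Y[9], then W at X[11]=Y[10], then M at X[13]=Y[11], then W at X[14]=Y[12]. Since dp[16][12] = 9, nothing longer is possible.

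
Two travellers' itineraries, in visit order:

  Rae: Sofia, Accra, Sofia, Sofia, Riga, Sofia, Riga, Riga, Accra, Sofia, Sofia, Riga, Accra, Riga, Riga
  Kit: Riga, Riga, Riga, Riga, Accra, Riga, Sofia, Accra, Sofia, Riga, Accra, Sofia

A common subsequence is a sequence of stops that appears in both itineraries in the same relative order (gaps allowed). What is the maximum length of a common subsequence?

Pick Riga at Rae[5]=Kit[2]; then Riga at Rae[7]=Kit[3]; then Riga at Rae[8]=Kit[4]; then Accra at Rae[9]=Kit[5]; then Sofia at Rae[10]=Kit[7]; then Sofia at Rae[11]=Kit[9]; then Riga at Rae[12]=Kit[10]; then Accra at Rae[13]=Kit[11]; all 8 stops appear in both, in order, and the DP table's final entry dp[15][12] is also 8, so no common subsequence is longer.

8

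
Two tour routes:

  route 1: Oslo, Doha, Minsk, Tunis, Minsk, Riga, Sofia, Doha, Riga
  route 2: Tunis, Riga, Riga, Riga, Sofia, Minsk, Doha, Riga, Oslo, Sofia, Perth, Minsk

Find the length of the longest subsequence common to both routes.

5

Match Tunis [4,1] → Riga [6,4] → Sofia [7,5] → Doha [8,7] → Riga [9,8] — 5 stops in the same relative order in both. Since dp[9][12] = 5, nothing longer is possible.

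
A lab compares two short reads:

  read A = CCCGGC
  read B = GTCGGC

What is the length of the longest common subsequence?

4

Let dp[i][j] be the LCS length of the first i bases of read A and the first j bases of read B. dp[i][j] = dp[i-1][j-1]+1 when the i-th and j-th bases match, else max(dp[i-1][j], dp[i][j-1]).
    ·  G  T  C  G  G  C
 ·  0  0  0  0  0  0  0
 C  0  0  0  1  1  1  1
 C  0  0  0  1  1  1  2
 C  0  0  0  1  1  1  2
 G  0  1  1  1  2  2  2
 G  0  1  1  1  2  3  3
 C  0  1  1  2  2  3  4
dp[6][6] = 4. One LCS (by backtracking along matches): CGGC.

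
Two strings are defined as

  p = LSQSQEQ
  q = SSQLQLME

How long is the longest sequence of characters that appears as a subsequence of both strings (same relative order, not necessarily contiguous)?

4

Let dp[i][j] be the LCS length of the first i characters of p and the first j characters of q. dp[i][j] = dp[i-1][j-1]+1 when the i-th and j-th characters match, else max(dp[i-1][j], dp[i][j-1]).
    ·  S  S  Q  L  Q  L  M  E
 ·  0  0  0  0  0  0  0  0  0
 L  0  0  0  0  1  1  1  1  1
 S  0  1  1  1  1  1  1  1  1
 Q  0  1  1  2  2  2  2  2  2
 S  0  1  2  2  2  2  2  2  2
 Q  0  1  2  3  3  3  3  3  3
 E  0  1  2  3  3  3  3  3  4
 Q  0  1  2  3  3  4  4  4  4
dp[7][8] = 4. One LCS (by backtracking along matches): SQQE.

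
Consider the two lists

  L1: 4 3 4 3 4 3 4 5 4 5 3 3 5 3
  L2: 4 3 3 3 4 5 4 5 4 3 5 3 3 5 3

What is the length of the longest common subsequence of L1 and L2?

12

Pick 4 [1,1] → 3 [2,3] → 3 [4,4] → 4 [5,5] → 4 [7,7] → 5 [8,8] → 4 [9,9] → 5 [10,11] → 3 [11,12] → 3 [12,13] → 5 [13,14] → 3 [14,15]; all 12 values appear in both, in order. Since dp[14][15] = 12, nothing longer is possible.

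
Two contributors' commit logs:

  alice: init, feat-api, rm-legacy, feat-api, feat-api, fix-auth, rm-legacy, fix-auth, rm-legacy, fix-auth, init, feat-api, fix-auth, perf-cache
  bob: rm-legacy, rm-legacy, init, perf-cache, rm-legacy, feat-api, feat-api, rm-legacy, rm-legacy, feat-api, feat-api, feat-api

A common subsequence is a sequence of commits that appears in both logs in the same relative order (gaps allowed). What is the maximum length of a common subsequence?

Taking init [1,3], rm-legacy [3,5], feat-api [4,6], feat-api [5,7], rm-legacy [7,8], rm-legacy [9,9], feat-api [12,12] gives a common subsequence of length 7. The LCS DP gives dp[14][12] = 7, so this is optimal.

7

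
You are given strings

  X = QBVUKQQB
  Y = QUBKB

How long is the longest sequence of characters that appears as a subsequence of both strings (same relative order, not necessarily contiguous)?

4

Let dp[i][j] be the LCS length of the first i characters of X and the first j characters of Y. dp[i][j] = dp[i-1][j-1]+1 when the i-th and j-th characters match, else max(dp[i-1][j], dp[i][j-1]).
    ·  Q  U  B  K  B
 ·  0  0  0  0  0  0
 Q  0  1  1  1  1  1
 B  0  1  1  2  2  2
 V  0  1  1  2  2  2
 U  0  1  2  2  2  2
 K  0  1  2  2  3  3
 Q  0  1  2  2  3  3
 Q  0  1  2  2  3  3
 B  0  1  2  3  3  4
dp[8][5] = 4. One LCS (by backtracking along matches): QBKB.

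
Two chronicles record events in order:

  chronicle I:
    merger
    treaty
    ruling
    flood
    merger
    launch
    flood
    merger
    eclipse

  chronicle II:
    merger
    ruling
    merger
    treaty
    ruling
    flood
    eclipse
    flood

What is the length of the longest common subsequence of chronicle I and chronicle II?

5

Pick merger (chronicle I #1, chronicle II #3); then treaty (chronicle I #2, chronicle II #4); then ruling (chronicle I #3, chronicle II #5); then flood (chronicle I #4, chronicle II #6); then flood (chronicle I #7, chronicle II #8); all 5 events appear in both, in order. The LCS DP gives dp[9][8] = 5, so this is optimal.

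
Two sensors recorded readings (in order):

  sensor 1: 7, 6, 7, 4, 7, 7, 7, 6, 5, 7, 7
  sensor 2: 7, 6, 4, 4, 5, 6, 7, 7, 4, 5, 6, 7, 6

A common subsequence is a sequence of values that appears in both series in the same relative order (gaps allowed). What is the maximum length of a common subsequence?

7

Let dp[i][j] be the LCS length of the first i values of sensor 1 and the first j values of sensor 2. dp[i][j] = dp[i-1][j-1]+1 when the i-th and j-th values match, else max(dp[i-1][j], dp[i][j-1]).
    ·  7  6  4  4  5  6  7  7  4  5  6  7  6
 ·  0  0  0  0  0  0  0  0  0  0  0  0  0  0
 7  0  1  1  1  1  1  1  1  1  1  1  1  1  1
 6  0  1  2  2  2  2  2  2  2  2  2  2  2  2
 7  0  1  2  2  2  2  2  3  3  3  3  3  3  3
 4  0  1  2  3  3  3  3  3  3  4  4  4  4  4
 7  0  1  2  3  3  3  3  4  4  4  4  4  5  5
 7  0  1  2  3  3  3  3  4  5  5  5  5  5  5
 7  0  1  2  3  3  3  3  4  5  5  5  5  6  6
 6  0  1  2  3  3  3  4  4  5  5  5  6  6  7
 5  0  1  2  3  3  4  4  4  5  5  6  6  6  7
 7  0  1  2  3  3  4  4  5  5  5  6  6  7  7
 7  0  1  2  3  3  4  4  5  6  6  6  6  7  7
dp[11][13] = 7. One LCS (by backtracking along matches): 7, 6, 4, 7, 7, 7, 6.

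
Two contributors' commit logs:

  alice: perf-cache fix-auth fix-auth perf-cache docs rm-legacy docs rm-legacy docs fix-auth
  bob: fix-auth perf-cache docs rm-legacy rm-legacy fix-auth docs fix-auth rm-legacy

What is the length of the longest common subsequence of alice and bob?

7

One common subsequence of length 7: fix-auth (alice #3, bob #1); then perf-cache (alice #4, bob #2); then docs (alice #5, bob #3); then rm-legacy (alice #6, bob #4); then rm-legacy (alice #8, bob #5); then docs (alice #9, bob #7); then fix-auth (alice #10, bob #8). The LCS DP gives dp[10][9] = 7, so this is optimal.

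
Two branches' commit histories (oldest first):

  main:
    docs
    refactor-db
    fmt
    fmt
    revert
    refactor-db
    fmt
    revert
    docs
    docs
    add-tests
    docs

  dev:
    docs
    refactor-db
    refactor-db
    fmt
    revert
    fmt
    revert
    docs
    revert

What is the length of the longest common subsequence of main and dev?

7

Match docs at main[1]=dev[1], refactor-db at main[2]=dev[3], fmt at main[4]=dev[4], revert at main[5]=dev[5], fmt at main[7]=dev[6], revert at main[8]=dev[7], docs at main[9]=dev[8] — 7 commits in the same relative order in both. Since dp[12][9] = 7, nothing longer is possible.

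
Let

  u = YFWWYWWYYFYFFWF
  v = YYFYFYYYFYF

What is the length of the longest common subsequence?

8

One common subsequence of length 8: Y [1,4], then F [2,5], then Y [5,6], then Y [8,7], then Y [9,8], then F [10,9], then Y [11,10], then F [15,11]. Since dp[15][11] = 8, nothing longer is possible.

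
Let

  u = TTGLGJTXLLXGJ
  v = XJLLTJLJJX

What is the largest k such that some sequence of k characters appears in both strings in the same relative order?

One common subsequence of length 4: T [1,5] → L [4,7] → J [6,9] → X [11,10]. dp[13][10] = 4 confirms this is the maximum.

4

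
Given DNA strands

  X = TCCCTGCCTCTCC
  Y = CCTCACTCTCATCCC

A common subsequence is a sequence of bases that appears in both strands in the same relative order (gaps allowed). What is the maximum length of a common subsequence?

10

Pick T at X[1]=Y[3], C at X[2]=Y[4], C at X[3]=Y[6], C at X[4]=Y[8], T at X[5]=Y[9], C at X[7]=Y[10], T at X[9]=Y[12], C at X[10]=Y[13], C at X[12]=Y[14], C at X[13]=Y[15]; all 10 bases appear in both, in order. Since dp[13][15] = 10, nothing longer is possible.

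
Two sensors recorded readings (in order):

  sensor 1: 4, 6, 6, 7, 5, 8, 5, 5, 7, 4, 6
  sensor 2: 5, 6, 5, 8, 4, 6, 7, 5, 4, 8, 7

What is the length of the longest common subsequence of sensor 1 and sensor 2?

Taking 4 at sensor 1[1]=sensor 2[5] → 6 at sensor 1[3]=sensor 2[6] → 7 at sensor 1[4]=sensor 2[7] → 5 at sensor 1[5]=sensor 2[8] → 8 at sensor 1[6]=sensor 2[10] → 7 at sensor 1[9]=sensor 2[11] gives a common subsequence of length 6. Since dp[11][11] = 6, nothing longer is possible.

6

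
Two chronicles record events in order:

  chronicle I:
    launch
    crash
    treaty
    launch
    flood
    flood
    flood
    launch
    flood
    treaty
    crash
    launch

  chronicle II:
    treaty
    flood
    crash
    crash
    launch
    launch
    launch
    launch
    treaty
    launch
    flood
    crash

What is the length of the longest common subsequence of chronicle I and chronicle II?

5

One common subsequence of length 5: launch [1,8], treaty [3,9], launch [8,10], flood [9,11], crash [11,12]. Since dp[12][12] = 5, nothing longer is possible.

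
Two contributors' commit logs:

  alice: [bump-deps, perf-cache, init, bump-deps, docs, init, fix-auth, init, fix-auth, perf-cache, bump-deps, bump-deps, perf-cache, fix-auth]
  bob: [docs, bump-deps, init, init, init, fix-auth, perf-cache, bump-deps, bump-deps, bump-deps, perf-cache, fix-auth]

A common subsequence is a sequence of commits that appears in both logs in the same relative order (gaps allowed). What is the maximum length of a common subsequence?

Pick bump-deps at alice[1]=bob[2] → init at alice[3]=bob[3] → init at alice[6]=bob[4] → init at alice[8]=bob[5] → fix-auth at alice[9]=bob[6] → perf-cache at alice[10]=bob[7] → bump-deps at alice[11]=bob[9] → bump-deps at alice[12]=bob[10] → perf-cache at alice[13]=bob[11] → fix-auth at alice[14]=bob[12]; all 10 commits appear in both, in order. Since dp[14][12] = 10, nothing longer is possible.

10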